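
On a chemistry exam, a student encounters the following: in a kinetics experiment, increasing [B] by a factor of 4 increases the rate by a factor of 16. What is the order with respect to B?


rate ∝ [B]^n
4^n = 16 → n = 2
Order in B: 2

2


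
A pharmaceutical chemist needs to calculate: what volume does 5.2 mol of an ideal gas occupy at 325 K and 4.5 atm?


PV = nRT  (R = 0.08206 L·atm/(mol·K))
V = nRT/P = 5.2×0.08206×325/4.5
= 30.818 L

30.818 L


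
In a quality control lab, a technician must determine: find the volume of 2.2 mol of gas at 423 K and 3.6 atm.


PV = nRT  (R = 0.08206 L·atm/(mol·K))
V = nRT/P = 2.2×0.08206×423/3.6
= 21.213 L

21.213 L


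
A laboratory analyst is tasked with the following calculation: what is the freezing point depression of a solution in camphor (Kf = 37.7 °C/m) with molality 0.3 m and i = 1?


ΔTf = Kf × m × i
= 37.7 × 0.3 × 1
= 11.31 °C

11.31 °C


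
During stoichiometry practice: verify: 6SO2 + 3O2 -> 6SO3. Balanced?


Equation: 6SO2 + 3O2 -> 6SO3
Check atoms: O: 18=18, S: 6=6
Balanced

Yes, balanced


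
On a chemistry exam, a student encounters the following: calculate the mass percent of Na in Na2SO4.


M(Na2SO4) = 2×22.99 + 1×32.07 + 4×16.0 = 142.05 g/mol
Mass of Na = 2 × 22.99 = 45.98 g/mol
% Na = 45.98/142.05 × 100 = 32.37%

32.37%


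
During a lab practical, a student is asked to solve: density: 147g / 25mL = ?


ρ = mass/volume
= 147/25
= 5.88 g/mL

5.88 g/mL


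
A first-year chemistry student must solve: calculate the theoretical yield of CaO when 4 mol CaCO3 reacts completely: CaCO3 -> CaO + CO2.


Mole ratio CaO:CaCO3 = 1:1
n(CaO) = 4 × 1/1 = 4.000 mol
mass = 4.000 × 56.08 = 224.32 g

224.32 g


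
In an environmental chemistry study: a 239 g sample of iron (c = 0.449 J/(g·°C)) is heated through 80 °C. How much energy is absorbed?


q = mcΔT = 239 × 0.449 × 80
= 8584.88 J

8584.88 J


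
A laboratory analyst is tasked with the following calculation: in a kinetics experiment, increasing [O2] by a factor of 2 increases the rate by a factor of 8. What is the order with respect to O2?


rate ∝ [O2]^n
2^n = 8 → n = 3
Order in O2: 3

3


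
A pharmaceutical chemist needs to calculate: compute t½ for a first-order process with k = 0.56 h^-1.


t½ = ln2/k = 0.693147/(0.56 h^-1)
= 1.238 h

1.238 h


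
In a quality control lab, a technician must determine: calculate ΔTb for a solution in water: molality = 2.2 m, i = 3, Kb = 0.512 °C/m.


ΔTb = Kb × m × i
= 0.512 × 2.2 × 3
= 3.3792 °C

3.3792 °C


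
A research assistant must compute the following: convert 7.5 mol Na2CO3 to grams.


M(Na2CO3) = 105.99 g/mol
mass = n × M = 7.5 × 105.99 = 794.93 g

794.93 g


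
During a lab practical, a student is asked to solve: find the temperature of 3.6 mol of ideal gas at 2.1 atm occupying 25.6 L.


PV = nRT  (R = 0.08206 L·atm/(mol·K))
T = PV/(nR) = 2.1×25.6/(3.6×0.08206)
= 53.76/0.295416
= 181.98 K

181.98 K


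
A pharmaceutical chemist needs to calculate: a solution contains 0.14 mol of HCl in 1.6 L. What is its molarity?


M = n/V = 0.14/1.6 = 0.088 mol/L

0.088 M


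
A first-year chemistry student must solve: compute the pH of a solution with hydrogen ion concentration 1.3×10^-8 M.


pH = -log10([H+]) = -log10(1.3×10^-8)
= 8 - log10(1.3)
= 8 - 0.11
= 7.89

7.89


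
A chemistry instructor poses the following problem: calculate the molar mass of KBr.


M(KBr) = 1×39.1 + 1×79.9
= 39.1 + 79.9
= 119.0 g/mol

119.0 g/mol


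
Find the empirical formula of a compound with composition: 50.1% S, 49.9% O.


Assume 100 g sample. Moles of each element:
  S: 50.1/32.07 = 1.562 mol
  O: 49.9/16.0 = 3.119 mol
Divide by smallest (1.562):
  S: 1.562/1.562 = 1.0
  O: 3.119/1.562 = 2.0
Empirical formula: SO2

SO2


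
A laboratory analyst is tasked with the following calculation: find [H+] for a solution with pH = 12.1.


[H+] = 10^(-pH) = 10^(-12.1)
= 7.94×10^-13 M

7.94×10^-13 M


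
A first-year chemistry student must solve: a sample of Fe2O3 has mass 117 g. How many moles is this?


M(Fe2O3) = 159.7 g/mol
n = mass/M = 117/159.7 = 0.7326 mol

0.7326 mol


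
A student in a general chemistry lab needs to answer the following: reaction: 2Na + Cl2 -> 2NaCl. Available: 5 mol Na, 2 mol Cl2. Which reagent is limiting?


Mole ratio available / coefficient:
  Na: 5/2 = 2.500
  Cl2: 2/1 = 2.000
Smaller ratio is limiting.

Cl2


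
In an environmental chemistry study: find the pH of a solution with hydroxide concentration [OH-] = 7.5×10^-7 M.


pOH = -log10([OH-]) = -log10(7.5×10^-7)
= 7 - log10(7.5) = 6.12
pH = 14 - pOH = 14 - 6.12 = 7.88

7.88


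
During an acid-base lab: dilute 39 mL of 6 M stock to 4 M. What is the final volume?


C1V1 = C2V2
6 × 39 = 4 × V2
V2 = 234/4 = 58.5 mL

58.5 mL


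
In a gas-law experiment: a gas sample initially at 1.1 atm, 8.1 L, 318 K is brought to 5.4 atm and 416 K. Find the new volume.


P1V1/T1 = P2V2/T2
V2 = P1V1T2/(T1P2)
= 1.1×8.1×416/(318×5.4)
= 2.158 L

2.158 L


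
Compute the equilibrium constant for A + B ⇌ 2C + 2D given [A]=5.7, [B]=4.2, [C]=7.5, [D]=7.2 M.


Kc = [C]^2[D]^2/([A][B])
= (7.5^2 × 7.2^2)/(5.7^1 × 4.2^1)
= 2916/23.94
= 121.8

121.8


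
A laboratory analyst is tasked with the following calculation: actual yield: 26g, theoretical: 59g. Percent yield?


% yield = actual/theoretical × 100
= 26/59 × 100
= 44.07%

44.07%


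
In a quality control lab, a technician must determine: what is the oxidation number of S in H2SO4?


2(+1) + x + 4(-2) = 0, so x = +6
Oxidation number: +6

+6


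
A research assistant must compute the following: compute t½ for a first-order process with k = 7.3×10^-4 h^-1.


t½ = ln2/k = 0.693147/(7.3×10^-4 h^-1)
= 949.5 h

949.5 h


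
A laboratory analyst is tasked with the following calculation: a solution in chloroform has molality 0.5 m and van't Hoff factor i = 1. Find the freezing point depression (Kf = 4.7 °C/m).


ΔTf = Kf × m × i
= 4.7 × 0.5 × 1
= 2.35 °C

2.35 °C


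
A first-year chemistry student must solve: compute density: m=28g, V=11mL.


ρ = mass/volume
= 28/11
= 2.545 g/mL

2.545 g/mL


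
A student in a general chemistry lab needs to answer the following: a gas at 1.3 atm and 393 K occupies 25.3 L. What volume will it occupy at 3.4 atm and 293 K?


P1V1/T1 = P2V2/T2
V2 = P1V1T2/(T1P2)
= 1.3×25.3×293/(393×3.4)
= 7.212 L

7.212 L


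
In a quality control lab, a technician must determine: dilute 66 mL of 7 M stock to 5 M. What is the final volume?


C1V1 = C2V2
7 × 66 = 5 × V2
V2 = 462/5 = 92.4 mL

92.4 mL


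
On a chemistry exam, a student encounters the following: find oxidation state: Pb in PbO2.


x + 2(-2) = 0, so x = +4
Oxidation number: +4

+4


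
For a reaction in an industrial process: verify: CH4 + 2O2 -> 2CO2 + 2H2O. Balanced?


Equation: CH4 + 2O2 -> 2CO2 + 2H2O
Check atoms: C: 1≠2, H: 4=4, O: 4≠6
Not balanced

No, not balanced


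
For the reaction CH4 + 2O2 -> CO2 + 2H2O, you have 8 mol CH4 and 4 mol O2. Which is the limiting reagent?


Mole ratio available / coefficient:
  CH4: 8/1 = 8.000
  O2: 4/2 = 2.000
Smaller ratio is limiting.

O2


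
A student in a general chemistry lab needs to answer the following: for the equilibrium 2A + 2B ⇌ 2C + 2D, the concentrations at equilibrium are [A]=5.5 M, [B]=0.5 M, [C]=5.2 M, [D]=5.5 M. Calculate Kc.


Kc = [C]^2[D]^2/([A]^2[B]^2)
= (5.2^2 × 5.5^2)/(5.5^2 × 0.5^2)
= 817.96/7.5625
= 108.2

108.2


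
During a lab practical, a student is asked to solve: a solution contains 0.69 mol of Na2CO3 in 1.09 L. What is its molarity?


M = n/V = 0.69/1.09 = 0.633 mol/L

0.633 M


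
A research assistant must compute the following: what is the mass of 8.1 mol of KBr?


M(KBr) = 119.0 g/mol
mass = n × M = 8.1 × 119.0 = 963.90 g

963.90 g


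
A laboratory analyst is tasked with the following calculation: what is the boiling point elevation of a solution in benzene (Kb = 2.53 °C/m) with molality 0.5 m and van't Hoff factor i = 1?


ΔTb = Kb × m × i
= 2.53 × 0.5 × 1
= 1.265 °C

1.265 °C


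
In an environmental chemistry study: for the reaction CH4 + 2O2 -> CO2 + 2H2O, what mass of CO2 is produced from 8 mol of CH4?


Mole ratio CO2:CH4 = 1:1
n(CO2) = 8 × 1/1 = 8.000 mol
mass = 8.000 × 44.01 = 352.08 g

352.08 g


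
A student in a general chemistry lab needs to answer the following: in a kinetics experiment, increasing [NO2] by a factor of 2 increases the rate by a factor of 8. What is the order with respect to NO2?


rate ∝ [NO2]^n
2^n = 8 → n = 3
Order in NO2: 3

3


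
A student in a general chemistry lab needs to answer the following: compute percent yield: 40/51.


% yield = actual/theoretical × 100
= 40/51 × 100
= 78.43%

78.43%


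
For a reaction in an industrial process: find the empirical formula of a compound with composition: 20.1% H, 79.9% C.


Assume 100 g sample. Moles of each element:
  H: 20.1/1.008 = 19.94 mol
  C: 79.9/12.01 = 6.653 mol
Divide by smallest (6.653):
  H: 19.94/6.653 = 3.0
  C: 6.653/6.653 = 1.0
Empirical formula: CH3

CH3


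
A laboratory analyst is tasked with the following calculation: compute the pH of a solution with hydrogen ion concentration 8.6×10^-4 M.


pH = -log10([H+]) = -log10(8.6×10^-4)
= 4 - log10(8.6)
= 4 - 0.93
= 3.07

3.07


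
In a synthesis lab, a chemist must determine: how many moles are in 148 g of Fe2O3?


M(Fe2O3) = 159.7 g/mol
n = mass/M = 148/159.7 = 0.9267 mol

0.9267 mol


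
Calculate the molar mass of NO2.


M(NO2) = 1×14.01 + 2×16.0
= 14.01 + 32.0
= 46.01 g/mol

46.01 g/mol


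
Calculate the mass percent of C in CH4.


M(CH4) = 1×12.01 + 4×1.008 = 16.042 g/mol
Mass of C = 1 × 12.01 = 12.01 g/mol
% C = 12.01/16.042 × 100 = 74.87%

74.87%


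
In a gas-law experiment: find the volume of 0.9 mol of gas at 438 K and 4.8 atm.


PV = nRT  (R = 0.08206 L·atm/(mol·K))
V = nRT/P = 0.9×0.08206×438/4.8
= 6.739 L

6.739 L


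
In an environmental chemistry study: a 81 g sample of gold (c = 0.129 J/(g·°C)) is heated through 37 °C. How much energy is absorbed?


q = mcΔT = 81 × 0.129 × 37
= 386.61 J

386.61 J


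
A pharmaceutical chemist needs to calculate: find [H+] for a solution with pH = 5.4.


[H+] = 10^(-pH) = 10^(-5.4)
= 3.98×10^-6 M

3.98×10^-6 M


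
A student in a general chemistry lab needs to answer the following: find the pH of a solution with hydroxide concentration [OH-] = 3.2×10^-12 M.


pOH = -log10([OH-]) = -log10(3.2×10^-12)
= 12 - log10(3.2) = 11.49
pH = 14 - pOH = 14 - 11.49 = 2.51

2.51


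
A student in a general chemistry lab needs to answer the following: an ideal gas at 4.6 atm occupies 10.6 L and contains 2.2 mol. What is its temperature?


PV = nRT  (R = 0.08206 L·atm/(mol·K))
T = PV/(nR) = 4.6×10.6/(2.2×0.08206)
= 48.76/0.180532
= 270.09 K

270.09 K


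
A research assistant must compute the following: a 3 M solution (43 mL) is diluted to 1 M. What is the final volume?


C1V1 = C2V2
3 × 43 = 1 × V2
V2 = 129/1 = 129.0 mL

129.0 mL


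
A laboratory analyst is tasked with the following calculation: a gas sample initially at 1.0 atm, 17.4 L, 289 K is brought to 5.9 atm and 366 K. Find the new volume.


P1V1/T1 = P2V2/T2
V2 = P1V1T2/(T1P2)
= 1.0×17.4×366/(289×5.9)
= 3.735 L

3.735 L


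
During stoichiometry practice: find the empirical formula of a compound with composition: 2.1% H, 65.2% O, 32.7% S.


Assume 100 g sample. Moles of each element:
  H: 2.1/1.008 = 2.083 mol
  O: 65.2/16.0 = 4.075 mol
  S: 32.7/32.07 = 1.02 mol
Divide by smallest (1.02):
  H: 2.083/1.02 = 2.04
  O: 4.075/1.02 = 4.0
  S: 1.02/1.02 = 1.0
Empirical formula: H2SO4

H2SO4


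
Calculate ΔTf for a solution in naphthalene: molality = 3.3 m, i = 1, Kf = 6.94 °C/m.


ΔTf = Kf × m × i
= 6.94 × 3.3 × 1
= 22.902 °C

22.902 °C


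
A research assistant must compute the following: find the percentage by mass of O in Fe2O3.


M(Fe2O3) = 2×55.85 + 3×16.0 = 159.70 g/mol
Mass of O = 3 × 16.0 = 48.00 g/mol
% O = 48.00/159.70 × 100 = 30.06%

30.06%


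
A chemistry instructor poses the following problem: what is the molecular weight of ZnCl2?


M(ZnCl2) = 1×65.38 + 2×35.45
= 65.38 + 70.9
= 136.28 g/mol

136.28 g/mol


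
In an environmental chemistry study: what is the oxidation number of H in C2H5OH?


H is +1 with nonmetals
Oxidation number: +1

+1


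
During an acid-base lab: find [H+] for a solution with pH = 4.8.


[H+] = 10^(-pH) = 10^(-4.8)
= 1.58×10^-5 M

1.58×10^-5 M


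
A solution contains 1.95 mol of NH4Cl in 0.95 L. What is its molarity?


M = n/V = 1.95/0.95 = 2.053 mol/L

2.053 M


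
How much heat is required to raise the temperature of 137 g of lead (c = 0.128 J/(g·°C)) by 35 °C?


q = mcΔT = 137 × 0.128 × 35
= 613.76 J

613.76 J


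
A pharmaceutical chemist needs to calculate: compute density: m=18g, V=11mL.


ρ = mass/volume
= 18/11
= 1.636 g/mL

1.636 g/mL


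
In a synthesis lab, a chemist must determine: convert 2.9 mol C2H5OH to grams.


M(C2H5OH) = 46.07 g/mol
mass = n × M = 2.9 × 46.07 = 133.60 g

133.60 g


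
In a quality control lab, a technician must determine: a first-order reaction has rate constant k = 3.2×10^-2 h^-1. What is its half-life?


t½ = ln2/k = 0.693147/(3.2×10^-2 h^-1)
= 21.66 h

21.66 h


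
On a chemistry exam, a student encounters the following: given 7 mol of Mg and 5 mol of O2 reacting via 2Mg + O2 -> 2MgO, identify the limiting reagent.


Mole ratio available / coefficient:
  Mg: 7/2 = 3.500
  O2: 5/1 = 5.000
Smaller ratio is limiting.

Mg


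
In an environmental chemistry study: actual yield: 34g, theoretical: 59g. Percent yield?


% yield = actual/theoretical × 100
= 34/59 × 100
= 57.63%

57.63%


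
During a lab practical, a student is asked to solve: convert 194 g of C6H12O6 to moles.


M(C6H12O6) = 180.16 g/mol
n = mass/M = 194/180.16 = 1.0768 mol

1.0768 mol


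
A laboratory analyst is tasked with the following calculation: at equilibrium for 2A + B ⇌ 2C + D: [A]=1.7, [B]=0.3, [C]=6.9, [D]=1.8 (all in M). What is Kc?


Kc = [C]^2[D]/([A]^2[B])
= (6.9^2 × 1.8^1)/(1.7^2 × 0.3^1)
= 85.698/0.867
= 98.84

98.84


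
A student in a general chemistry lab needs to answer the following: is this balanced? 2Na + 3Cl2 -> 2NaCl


Equation: 2Na + 3Cl2 -> 2NaCl
Check atoms: Cl: 6≠2, Na: 2=2
Not balanced

No, not balanced


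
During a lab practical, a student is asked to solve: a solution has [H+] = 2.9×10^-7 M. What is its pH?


pH = -log10([H+]) = -log10(2.9×10^-7)
= 7 - log10(2.9)
= 7 - 0.46
= 6.54

6.54


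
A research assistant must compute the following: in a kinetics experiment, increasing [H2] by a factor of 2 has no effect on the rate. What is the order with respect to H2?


rate ∝ [H2]^n
rate ∝ [H2]^0
Order in H2: 0

0


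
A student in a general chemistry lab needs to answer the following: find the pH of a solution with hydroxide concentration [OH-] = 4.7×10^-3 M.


pOH = -log10([OH-]) = -log10(4.7×10^-3)
= 3 - log10(4.7) = 2.33
pH = 14 - pOH = 14 - 2.33 = 11.67

11.67


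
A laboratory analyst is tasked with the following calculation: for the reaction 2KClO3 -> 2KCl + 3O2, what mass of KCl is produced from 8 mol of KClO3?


Mole ratio KCl:KClO3 = 2:2
n(KCl) = 8 × 2/2 = 8.000 mol
mass = 8.000 × 74.55 = 596.4 g

596.4 g


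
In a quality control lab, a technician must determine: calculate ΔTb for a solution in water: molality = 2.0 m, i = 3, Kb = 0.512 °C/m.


ΔTb = Kb × m × i
= 0.512 × 2.0 × 3
= 3.072 °C

3.072 °C


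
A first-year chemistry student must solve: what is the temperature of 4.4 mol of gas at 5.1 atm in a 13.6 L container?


PV = nRT  (R = 0.08206 L·atm/(mol·K))
T = PV/(nR) = 5.1×13.6/(4.4×0.08206)
= 69.36/0.361064
= 192.10 K

192.10 K


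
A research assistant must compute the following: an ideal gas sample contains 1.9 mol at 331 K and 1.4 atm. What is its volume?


PV = nRT  (R = 0.08206 L·atm/(mol·K))
V = nRT/P = 1.9×0.08206×331/1.4
= 36.863 L

36.863 L


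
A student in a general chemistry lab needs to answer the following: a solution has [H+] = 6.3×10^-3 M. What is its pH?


pH = -log10([H+]) = -log10(6.3×10^-3)
= 3 - log10(6.3)
= 3 - 0.8
= 2.2

2.2


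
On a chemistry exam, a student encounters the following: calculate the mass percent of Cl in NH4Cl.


M(NH4Cl) = 1×14.01 + 4×1.008 + 1×35.45 = 53.492 g/mol
Mass of Cl = 1 × 35.45 = 35.45 g/mol
% Cl = 35.45/53.492 × 100 = 66.27%

66.27%


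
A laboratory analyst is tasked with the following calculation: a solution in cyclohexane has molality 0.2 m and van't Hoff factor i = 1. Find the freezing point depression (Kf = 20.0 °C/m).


ΔTf = Kf × m × i
= 20.0 × 0.2 × 1
= 4.0 °C

4.0 °C


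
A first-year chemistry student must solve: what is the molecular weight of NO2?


M(NO2) = 1×14.01 + 2×16.0
= 14.01 + 32.0
= 46.01 g/mol

46.01 g/mol


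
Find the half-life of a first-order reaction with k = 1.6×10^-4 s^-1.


t½ = ln2/k = 0.693147/(1.6×10^-4 s^-1)
= 4332 s

4332 s


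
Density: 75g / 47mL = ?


ρ = mass/volume
= 75/47
= 1.596 g/mL

1.596 g/mL


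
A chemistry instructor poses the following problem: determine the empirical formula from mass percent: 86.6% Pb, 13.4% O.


Assume 100 g sample. Moles of each element:
  Pb: 86.6/207.2 = 0.418 mol
  O: 13.4/16.0 = 0.838 mol
Divide by smallest (0.418):
  Pb: 0.418/0.418 = 1.0
  O: 0.838/0.418 = 2.0
Empirical formula: PbO2

PbO2


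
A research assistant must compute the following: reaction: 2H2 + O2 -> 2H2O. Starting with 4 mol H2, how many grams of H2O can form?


Mole ratio H2O:H2 = 2:2
n(H2O) = 4 × 2/2 = 4.000 mol
mass = 4.000 × 18.02 = 72.08 g

72.08 g


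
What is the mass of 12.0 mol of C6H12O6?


M(C6H12O6) = 180.16 g/mol
mass = n × M = 12.0 × 180.16 = 2161.92 g

2161.92 g


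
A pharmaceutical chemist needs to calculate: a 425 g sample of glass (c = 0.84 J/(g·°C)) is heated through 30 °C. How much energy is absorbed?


q = mcΔT = 425 × 0.84 × 30
= 10710.00 J

10710.00 J


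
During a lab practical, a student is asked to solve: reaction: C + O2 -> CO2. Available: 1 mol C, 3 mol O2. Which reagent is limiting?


Mole ratio available / coefficient:
  C: 1/1 = 1.000
  O2: 3/1 = 3.000
Smaller ratio is limiting.

C


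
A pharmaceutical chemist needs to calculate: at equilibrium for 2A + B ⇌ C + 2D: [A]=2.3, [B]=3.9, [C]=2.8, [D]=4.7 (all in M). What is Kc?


Kc = [C][D]^2/([A]^2[B])
= (2.8^1 × 4.7^2)/(2.3^2 × 3.9^1)
= 61.852/20.631
= 2.998

2.998


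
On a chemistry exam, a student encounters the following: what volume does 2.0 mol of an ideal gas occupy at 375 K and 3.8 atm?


PV = nRT  (R = 0.08206 L·atm/(mol·K))
V = nRT/P = 2.0×0.08206×375/3.8
= 16.196 L

16.196 L


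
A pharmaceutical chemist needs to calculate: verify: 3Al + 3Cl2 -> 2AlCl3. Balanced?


Equation: 3Al + 3Cl2 -> 2AlCl3
Check atoms: Al: 3≠2, Cl: 6=6
Not balanced

No, not balanced


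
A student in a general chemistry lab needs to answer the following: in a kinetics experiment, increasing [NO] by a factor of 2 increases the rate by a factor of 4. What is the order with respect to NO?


rate ∝ [NO]^n
2^n = 4 → n = 2
Order in NO: 2

2


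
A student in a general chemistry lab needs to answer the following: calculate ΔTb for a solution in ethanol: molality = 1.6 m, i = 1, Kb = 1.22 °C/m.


ΔTb = Kb × m × i
= 1.22 × 1.6 × 1
= 1.952 °C

1.952 °C


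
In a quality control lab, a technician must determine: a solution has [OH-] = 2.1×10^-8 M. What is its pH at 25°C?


pOH = -log10([OH-]) = -log10(2.1×10^-8)
= 8 - log10(2.1) = 7.68
pH = 14 - pOH = 14 - 7.68 = 6.32

6.32


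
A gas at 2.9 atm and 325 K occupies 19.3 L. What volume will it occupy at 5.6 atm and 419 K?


P1V1/T1 = P2V2/T2
V2 = P1V1T2/(T1P2)
= 2.9×19.3×419/(325×5.6)
= 12.885 L

12.885 L


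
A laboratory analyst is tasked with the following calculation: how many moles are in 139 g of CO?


M(CO) = 28.01 g/mol
n = mass/M = 139/28.01 = 4.9625 mol

4.9625 mol


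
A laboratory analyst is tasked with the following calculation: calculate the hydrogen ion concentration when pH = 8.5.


[H+] = 10^(-pH) = 10^(-8.5)
= 3.16×10^-9 M

3.16×10^-9 M


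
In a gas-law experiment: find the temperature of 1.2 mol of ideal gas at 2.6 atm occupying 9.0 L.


PV = nRT  (R = 0.08206 L·atm/(mol·K))
T = PV/(nR) = 2.6×9.0/(1.2×0.08206)
= 23.40/0.098472
= 237.63 K

237.63 K


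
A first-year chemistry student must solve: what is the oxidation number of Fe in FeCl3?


x + 3(-1) = 0, so x = +3
Oxidation number: +3

+3


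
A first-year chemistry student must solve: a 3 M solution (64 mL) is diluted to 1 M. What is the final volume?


C1V1 = C2V2
3 × 64 = 1 × V2
V2 = 192/1 = 192.0 mL

192.0 mL


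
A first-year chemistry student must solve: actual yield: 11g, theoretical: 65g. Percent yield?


% yield = actual/theoretical × 100
= 11/65 × 100
= 16.92%

16.92%


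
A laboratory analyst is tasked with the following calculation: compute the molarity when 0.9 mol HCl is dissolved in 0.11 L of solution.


M = n/V = 0.9/0.11 = 8.182 mol/L

8.182 M


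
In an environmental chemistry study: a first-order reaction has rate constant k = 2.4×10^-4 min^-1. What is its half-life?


t½ = ln2/k = 0.693147/(2.4×10^-4 min^-1)
= 2888 min

2888 min


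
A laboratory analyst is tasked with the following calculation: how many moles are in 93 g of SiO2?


M(SiO2) = 60.09 g/mol
n = mass/M = 93/60.09 = 1.5477 mol

1.5477 mol


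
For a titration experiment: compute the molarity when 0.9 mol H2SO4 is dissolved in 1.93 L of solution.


M = n/V = 0.9/1.93 = 0.466 mol/L

0.466 M


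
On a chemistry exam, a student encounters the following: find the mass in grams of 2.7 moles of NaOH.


M(NaOH) = 40.0 g/mol
mass = n × M = 2.7 × 40.0 = 108.00 g

108.00 g


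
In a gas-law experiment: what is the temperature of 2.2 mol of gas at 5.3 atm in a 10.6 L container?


PV = nRT  (R = 0.08206 L·atm/(mol·K))
T = PV/(nR) = 5.3×10.6/(2.2×0.08206)
= 56.18/0.180532
= 311.19 K

311.19 K


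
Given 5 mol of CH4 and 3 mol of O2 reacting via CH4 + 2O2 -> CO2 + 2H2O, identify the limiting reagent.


Mole ratio available / coefficient:
  CH4: 5/1 = 5.000
  O2: 3/2 = 1.500
Smaller ratio is limiting.

O2


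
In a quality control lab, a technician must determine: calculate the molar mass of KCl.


M(KCl) = 1×39.1 + 1×35.45
= 39.1 + 35.45
= 74.55 g/mol

74.55 g/mol


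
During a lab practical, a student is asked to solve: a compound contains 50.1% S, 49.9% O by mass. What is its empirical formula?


Assume 100 g sample. Moles of each element:
  S: 50.1/32.07 = 1.562 mol
  O: 49.9/16.0 = 3.119 mol
Divide by smallest (1.562):
  S: 1.562/1.562 = 1.0
  O: 3.119/1.562 = 2.0
Empirical formula: SO2

SO2


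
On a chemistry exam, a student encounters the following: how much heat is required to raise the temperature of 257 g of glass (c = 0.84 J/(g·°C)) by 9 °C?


q = mcΔT = 257 × 0.84 × 9
= 1942.92 J

1942.92 J


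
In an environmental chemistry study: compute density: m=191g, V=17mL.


ρ = mass/volume
= 191/17
= 11.235 g/mL

11.235 g/mL


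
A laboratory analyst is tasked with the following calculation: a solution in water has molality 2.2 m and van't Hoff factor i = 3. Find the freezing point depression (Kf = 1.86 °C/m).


ΔTf = Kf × m × i
= 1.86 × 2.2 × 3
= 12.276 °C

12.276 °C


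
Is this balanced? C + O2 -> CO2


Equation: C + O2 -> CO2
Check atoms: C: 1=1, O: 2=2
Balanced

Yes, balanced


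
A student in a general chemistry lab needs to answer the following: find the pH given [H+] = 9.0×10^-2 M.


pH = -log10([H+]) = -log10(9.0×10^-2)
= 2 - log10(9.0)
= 2 - 0.95
= 1.05

1.05


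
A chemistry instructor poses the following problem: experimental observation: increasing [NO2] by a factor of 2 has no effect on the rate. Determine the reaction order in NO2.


rate ∝ [NO2]^n
rate ∝ [NO2]^0
Order in NO2: 0

0


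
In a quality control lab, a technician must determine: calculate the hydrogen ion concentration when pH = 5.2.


[H+] = 10^(-pH) = 10^(-5.2)
= 6.31×10^-6 M

6.31×10^-6 M


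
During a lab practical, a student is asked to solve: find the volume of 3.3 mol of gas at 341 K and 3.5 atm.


PV = nRT  (R = 0.08206 L·atm/(mol·K))
V = nRT/P = 3.3×0.08206×341/3.5
= 26.383 L

26.383 L


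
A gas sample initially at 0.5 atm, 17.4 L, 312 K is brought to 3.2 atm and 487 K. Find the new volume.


P1V1/T1 = P2V2/T2
V2 = P1V1T2/(T1P2)
= 0.5×17.4×487/(312×3.2)
= 4.244 L

4.244 L


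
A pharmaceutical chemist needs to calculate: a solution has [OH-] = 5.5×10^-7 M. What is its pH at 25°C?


pOH = -log10([OH-]) = -log10(5.5×10^-7)
= 7 - log10(5.5) = 6.26
pH = 14 - pOH = 14 - 6.26 = 7.74

7.74


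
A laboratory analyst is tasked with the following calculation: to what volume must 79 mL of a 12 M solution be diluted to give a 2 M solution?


C1V1 = C2V2
12 × 79 = 2 × V2
V2 = 948/2 = 474.0 mL

474.0 mL


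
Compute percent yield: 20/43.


% yield = actual/theoretical × 100
= 20/43 × 100
= 46.51%

46.51%


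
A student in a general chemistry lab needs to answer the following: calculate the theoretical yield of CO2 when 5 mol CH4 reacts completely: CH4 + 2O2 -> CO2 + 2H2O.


Mole ratio CO2:CH4 = 1:1
n(CO2) = 5 × 1/1 = 5.000 mol
mass = 5.000 × 44.01 = 220.05 g

220.05 g


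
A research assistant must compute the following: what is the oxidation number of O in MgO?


O is usually -2
Oxidation number: -2

-2


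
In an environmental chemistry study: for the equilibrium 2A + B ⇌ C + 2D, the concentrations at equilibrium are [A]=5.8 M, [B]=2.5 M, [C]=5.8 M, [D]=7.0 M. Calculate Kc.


Kc = [C][D]^2/([A]^2[B])
= (5.8^1 × 7.0^2)/(5.8^2 × 2.5^1)
= 284.2/84.1
= 3.379

3.379


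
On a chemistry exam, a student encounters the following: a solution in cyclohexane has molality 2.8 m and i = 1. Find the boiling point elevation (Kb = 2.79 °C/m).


ΔTb = Kb × m × i
= 2.79 × 2.8 × 1
= 7.812 °C

7.812 °C


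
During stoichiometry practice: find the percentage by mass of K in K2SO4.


M(K2SO4) = 2×39.1 + 1×32.07 + 4×16.0 = 174.27 g/mol
Mass of K = 2 × 39.1 = 78.20 g/mol
% K = 78.20/174.27 × 100 = 44.87%

44.87%


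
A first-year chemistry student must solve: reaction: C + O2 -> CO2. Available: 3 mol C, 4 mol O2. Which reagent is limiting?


Mole ratio available / coefficient:
  C: 3/1 = 3.000
  O2: 4/1 = 4.000
Smaller ratio is limiting.

C


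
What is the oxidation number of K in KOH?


Group 1 metal: +1
Oxidation number: +1

+1


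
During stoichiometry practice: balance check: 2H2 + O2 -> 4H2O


Equation: 2H2 + O2 -> 4H2O
Check atoms: H: 4≠8, O: 2≠4
Not balanced

No, not balanced


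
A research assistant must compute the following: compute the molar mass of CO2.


M(CO2) = 1×12.01 + 2×16.0
= 12.01 + 32.0
= 44.01 g/mol

44.01 g/mol


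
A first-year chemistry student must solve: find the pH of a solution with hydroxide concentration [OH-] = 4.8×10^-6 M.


pOH = -log10([OH-]) = -log10(4.8×10^-6)
= 6 - log10(4.8) = 5.32
pH = 14 - pOH = 14 - 5.32 = 8.68

8.68


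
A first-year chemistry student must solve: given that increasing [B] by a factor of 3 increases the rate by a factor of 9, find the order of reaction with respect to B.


rate ∝ [B]^n
3^n = 9 → n = 2
Order in B: 2

2


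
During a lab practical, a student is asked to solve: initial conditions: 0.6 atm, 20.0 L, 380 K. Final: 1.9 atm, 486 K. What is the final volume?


P1V1/T1 = P2V2/T2
V2 = P1V1T2/(T1P2)
= 0.6×20.0×486/(380×1.9)
= 8.078 L

8.078 L


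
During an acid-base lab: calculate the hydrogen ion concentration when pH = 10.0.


[H+] = 10^(-pH) = 10^(-10.0)
= 1.0×10^-10 M

1.0×10^-10 M


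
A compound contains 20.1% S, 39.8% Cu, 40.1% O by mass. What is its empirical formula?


Assume 100 g sample. Moles of each element:
  S: 20.1/32.07 = 0.627 mol
  Cu: 39.8/63.55 = 0.626 mol
  O: 40.1/16.0 = 2.506 mol
Divide by smallest (0.626):
  S: 0.627/0.626 = 1.0
  Cu: 0.626/0.626 = 1.0
  O: 2.506/0.626 = 4.0
Empirical formula: CuSO4

CuSO4


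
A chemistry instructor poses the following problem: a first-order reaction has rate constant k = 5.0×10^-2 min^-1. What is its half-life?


t½ = ln2/k = 0.693147/(5.0×10^-2 min^-1)
= 13.86 min

13.86 min


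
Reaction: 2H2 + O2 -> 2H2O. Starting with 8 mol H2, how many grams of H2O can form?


Mole ratio H2O:H2 = 2:2
n(H2O) = 8 × 2/2 = 8.000 mol
mass = 8.000 × 18.02 = 144.16 g

144.16 g


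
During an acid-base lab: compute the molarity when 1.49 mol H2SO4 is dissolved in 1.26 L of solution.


M = n/V = 1.49/1.26 = 1.183 mol/L

1.183 M


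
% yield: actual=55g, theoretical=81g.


% yield = actual/theoretical × 100
= 55/81 × 100
= 67.9%

67.9%


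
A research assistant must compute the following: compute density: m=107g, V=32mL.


ρ = mass/volume
= 107/32
= 3.344 g/mL

3.344 g/mL


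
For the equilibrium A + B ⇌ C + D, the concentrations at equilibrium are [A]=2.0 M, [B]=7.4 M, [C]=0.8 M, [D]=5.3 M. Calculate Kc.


Kc = [C][D]/([A][B])
= (0.8^1 × 5.3^1)/(2.0^1 × 7.4^1)
= 4.24/14.8
= 0.2865

0.2865


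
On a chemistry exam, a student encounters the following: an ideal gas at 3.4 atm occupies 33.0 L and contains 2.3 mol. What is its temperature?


PV = nRT  (R = 0.08206 L·atm/(mol·K))
T = PV/(nR) = 3.4×33.0/(2.3×0.08206)
= 112.20/0.188738
= 594.47 K

594.47 K


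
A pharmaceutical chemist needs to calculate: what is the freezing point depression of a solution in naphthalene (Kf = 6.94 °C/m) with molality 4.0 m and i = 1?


ΔTf = Kf × m × i
= 6.94 × 4.0 × 1
= 27.76 °C

27.76 °C


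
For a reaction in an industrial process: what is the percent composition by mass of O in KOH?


M(KOH) = 1×39.1 + 1×16.0 + 1×1.008 = 56.108 g/mol
Mass of O = 1 × 16.0 = 16.00 g/mol
% O = 16.00/56.108 × 100 = 28.52%

28.52%


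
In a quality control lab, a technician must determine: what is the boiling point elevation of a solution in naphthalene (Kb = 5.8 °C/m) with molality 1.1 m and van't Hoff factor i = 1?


ΔTb = Kb × m × i
= 5.8 × 1.1 × 1
= 6.38 °C

6.38 °C


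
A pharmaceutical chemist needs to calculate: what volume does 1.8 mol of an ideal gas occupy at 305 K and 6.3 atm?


PV = nRT  (R = 0.08206 L·atm/(mol·K))
V = nRT/P = 1.8×0.08206×305/6.3
= 7.151 L

7.151 L


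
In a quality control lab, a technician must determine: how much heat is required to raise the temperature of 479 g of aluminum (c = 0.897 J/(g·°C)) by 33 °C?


q = mcΔT = 479 × 0.897 × 33
= 14178.88 J

14178.88 J


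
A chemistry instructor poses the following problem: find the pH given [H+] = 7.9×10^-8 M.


pH = -log10([H+]) = -log10(7.9×10^-8)
= 8 - log10(7.9)
= 8 - 0.9
= 7.1

7.1


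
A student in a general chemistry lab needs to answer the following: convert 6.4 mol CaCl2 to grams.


M(CaCl2) = 110.98 g/mol
mass = n × M = 6.4 × 110.98 = 710.27 g

710.27 g


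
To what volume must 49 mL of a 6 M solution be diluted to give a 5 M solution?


C1V1 = C2V2
6 × 49 = 5 × V2
V2 = 294/5 = 58.8 mL

58.8 mL


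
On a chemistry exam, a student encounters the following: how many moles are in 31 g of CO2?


M(CO2) = 44.01 g/mol
n = mass/M = 31/44.01 = 0.7044 mol

0.7044 mol


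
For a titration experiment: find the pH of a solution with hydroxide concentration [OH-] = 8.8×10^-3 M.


pOH = -log10([OH-]) = -log10(8.8×10^-3)
= 3 - log10(8.8) = 2.06
pH = 14 - pOH = 14 - 2.06 = 11.94

11.94


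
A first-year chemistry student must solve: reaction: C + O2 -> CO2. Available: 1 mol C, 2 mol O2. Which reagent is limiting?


Mole ratio available / coefficient:
  C: 1/1 = 1.000
  O2: 2/1 = 2.000
Smaller ratio is limiting.

C


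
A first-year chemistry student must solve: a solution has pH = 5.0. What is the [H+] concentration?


[H+] = 10^(-pH) = 10^(-5.0)
= 1.0×10^-5 M

1.0×10^-5 M


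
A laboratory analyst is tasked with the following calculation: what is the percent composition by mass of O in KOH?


M(KOH) = 1×39.1 + 1×16.0 + 1×1.008 = 56.108 g/mol
Mass of O = 1 × 16.0 = 16.00 g/mol
% O = 16.00/56.108 × 100 = 28.52%

28.52%


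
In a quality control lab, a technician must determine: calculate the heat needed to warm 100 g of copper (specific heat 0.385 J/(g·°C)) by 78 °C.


q = mcΔT = 100 × 0.385 × 78
= 3003.00 J

3003.00 J


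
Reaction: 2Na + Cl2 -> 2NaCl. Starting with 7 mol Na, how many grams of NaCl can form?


Mole ratio NaCl:Na = 2:2
n(NaCl) = 7 × 2/2 = 7.000 mol
mass = 7.000 × 58.44 = 409.08 g

409.08 g


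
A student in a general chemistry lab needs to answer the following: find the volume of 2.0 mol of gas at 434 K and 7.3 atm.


PV = nRT  (R = 0.08206 L·atm/(mol·K))
V = nRT/P = 2.0×0.08206×434/7.3
= 9.757 L

9.757 L


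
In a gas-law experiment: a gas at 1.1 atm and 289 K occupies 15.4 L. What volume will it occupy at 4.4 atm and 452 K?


P1V1/T1 = P2V2/T2
V2 = P1V1T2/(T1P2)
= 1.1×15.4×452/(289×4.4)
= 6.021 L

6.021 L


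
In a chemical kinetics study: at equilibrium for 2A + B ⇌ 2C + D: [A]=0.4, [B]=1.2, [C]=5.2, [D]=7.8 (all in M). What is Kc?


Kc = [C]^2[D]/([A]^2[B])
= (5.2^2 × 7.8^1)/(0.4^2 × 1.2^1)
= 210.912/0.192
= 1099

1099


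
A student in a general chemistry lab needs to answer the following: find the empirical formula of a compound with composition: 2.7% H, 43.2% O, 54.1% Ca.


Assume 100 g sample. Moles of each element:
  H: 2.7/1.008 = 2.679 mol
  O: 43.2/16.0 = 2.7 mol
  Ca: 54.1/40.08 = 1.35 mol
Divide by smallest (1.35):
  H: 2.679/1.35 = 1.98
  O: 2.7/1.35 = 2.0
  Ca: 1.35/1.35 = 1.0
Empirical formula: CaO2H2

CaO2H2


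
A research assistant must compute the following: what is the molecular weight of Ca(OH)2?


M(Ca(OH)2) = 1×40.08 + 2×16.0 + 2×1.008
= 40.08 + 32.0 + 2.02
= 74.1 g/mol

74.1 g/mol


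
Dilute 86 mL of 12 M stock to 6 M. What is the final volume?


C1V1 = C2V2
12 × 86 = 6 × V2
V2 = 1032/6 = 172.0 mL

172.0 mL


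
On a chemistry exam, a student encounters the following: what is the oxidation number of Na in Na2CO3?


Group 1 metal: +1
Oxidation number: +1

+1


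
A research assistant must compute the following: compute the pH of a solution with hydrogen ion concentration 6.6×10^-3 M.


pH = -log10([H+]) = -log10(6.6×10^-3)
= 3 - log10(6.6)
= 3 - 0.82
= 2.18

2.18


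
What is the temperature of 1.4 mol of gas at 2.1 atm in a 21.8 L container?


PV = nRT  (R = 0.08206 L·atm/(mol·K))
T = PV/(nR) = 2.1×21.8/(1.4×0.08206)
= 45.78/0.114884
= 398.49 K

398.49 K


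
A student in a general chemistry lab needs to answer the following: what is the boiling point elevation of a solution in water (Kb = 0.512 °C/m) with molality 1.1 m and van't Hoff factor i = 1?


ΔTb = Kb × m × i
= 0.512 × 1.1 × 1
= 0.5632 °C

0.5632 °C


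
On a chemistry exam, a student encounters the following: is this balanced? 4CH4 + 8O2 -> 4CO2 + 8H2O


Equation: 4CH4 + 8O2 -> 4CO2 + 8H2O
Check atoms: C: 4=4, H: 16=16, O: 16=16
Balanced

Yes, balanced


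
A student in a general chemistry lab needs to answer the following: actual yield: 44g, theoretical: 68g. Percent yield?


% yield = actual/theoretical × 100
= 44/68 × 100
= 64.71%

64.71%


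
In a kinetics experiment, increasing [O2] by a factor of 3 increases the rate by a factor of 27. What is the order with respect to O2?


rate ∝ [O2]^n
3^n = 27 → n = 3
Order in O2: 3

3


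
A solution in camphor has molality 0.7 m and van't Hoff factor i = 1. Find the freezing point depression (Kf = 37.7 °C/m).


ΔTf = Kf × m × i
= 37.7 × 0.7 × 1
= 26.39 °C

26.39 °C


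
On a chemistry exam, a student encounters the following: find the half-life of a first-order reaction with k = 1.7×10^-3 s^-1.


t½ = ln2/k = 0.693147/(1.7×10^-3 s^-1)
= 407.7 s

407.7 s


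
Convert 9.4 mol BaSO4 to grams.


M(BaSO4) = 233.4 g/mol
mass = n × M = 9.4 × 233.4 = 2193.96 g

2193.96 g


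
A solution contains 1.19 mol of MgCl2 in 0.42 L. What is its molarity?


M = n/V = 1.19/0.42 = 2.833 mol/L

2.833 M


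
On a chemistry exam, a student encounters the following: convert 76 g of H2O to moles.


M(H2O) = 18.02 g/mol
n = mass/M = 76/18.02 = 4.2175 mol

4.2175 mol


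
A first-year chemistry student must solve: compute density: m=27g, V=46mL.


ρ = mass/volume
= 27/46
= 0.587 g/mL

0.587 g/mL


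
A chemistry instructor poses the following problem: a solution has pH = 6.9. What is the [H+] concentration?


[H+] = 10^(-pH) = 10^(-6.9)
= 1.26×10^-7 M

1.26×10^-7 M


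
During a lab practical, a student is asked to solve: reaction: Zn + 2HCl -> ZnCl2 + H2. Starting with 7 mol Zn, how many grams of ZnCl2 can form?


Mole ratio ZnCl2:Zn = 1:1
n(ZnCl2) = 7 × 1/1 = 7.000 mol
mass = 7.000 × 136.28 = 953.96 g

953.96 g


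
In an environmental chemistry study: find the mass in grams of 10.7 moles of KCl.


M(KCl) = 74.55 g/mol
mass = n × M = 10.7 × 74.55 = 797.69 g

797.69 g


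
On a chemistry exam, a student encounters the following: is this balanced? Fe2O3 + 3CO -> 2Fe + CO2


Equation: Fe2O3 + 3CO -> 2Fe + CO2
Check atoms: C: 3≠1, Fe: 2=2, O: 6≠2
Not balanced

No, not balanced


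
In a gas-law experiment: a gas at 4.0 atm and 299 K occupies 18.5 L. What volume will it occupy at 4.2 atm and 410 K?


P1V1/T1 = P2V2/T2
V2 = P1V1T2/(T1P2)
= 4.0×18.5×410/(299×4.2)
= 24.16 L

24.16 L


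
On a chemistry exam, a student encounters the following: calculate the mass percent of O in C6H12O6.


M(C6H12O6) = 6×12.01 + 12×1.008 + 6×16.0 = 180.156 g/mol
Mass of O = 6 × 16.0 = 96.00 g/mol
% O = 96.00/180.156 × 100 = 53.29%

53.29%


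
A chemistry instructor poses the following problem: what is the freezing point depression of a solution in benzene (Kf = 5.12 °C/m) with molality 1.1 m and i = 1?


ΔTf = Kf × m × i
= 5.12 × 1.1 × 1
= 5.632 °C

5.632 °C


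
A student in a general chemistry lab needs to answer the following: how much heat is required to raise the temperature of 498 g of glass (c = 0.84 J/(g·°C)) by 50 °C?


q = mcΔT = 498 × 0.84 × 50
= 20916.00 J

20916.00 J


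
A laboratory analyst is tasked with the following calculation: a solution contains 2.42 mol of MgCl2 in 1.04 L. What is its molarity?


M = n/V = 2.42/1.04 = 2.327 mol/L

2.327 M


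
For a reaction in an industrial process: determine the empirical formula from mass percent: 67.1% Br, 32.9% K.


Assume 100 g sample. Moles of each element:
  Br: 67.1/79.9 = 0.84 mol
  K: 32.9/39.1 = 0.841 mol
Divide by smallest (0.84):
  Br: 0.84/0.84 = 1.0
  K: 0.841/0.84 = 1.0
Empirical formula: KBr

KBr


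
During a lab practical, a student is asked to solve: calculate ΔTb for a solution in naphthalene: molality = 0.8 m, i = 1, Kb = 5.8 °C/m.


ΔTb = Kb × m × i
= 5.8 × 0.8 × 1
= 4.64 °C

4.64 °C


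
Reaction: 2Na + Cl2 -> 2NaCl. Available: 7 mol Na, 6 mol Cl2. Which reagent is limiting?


Mole ratio available / coefficient:
  Na: 7/2 = 3.500
  Cl2: 6/1 = 6.000
Smaller ratio is limiting.

Na
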